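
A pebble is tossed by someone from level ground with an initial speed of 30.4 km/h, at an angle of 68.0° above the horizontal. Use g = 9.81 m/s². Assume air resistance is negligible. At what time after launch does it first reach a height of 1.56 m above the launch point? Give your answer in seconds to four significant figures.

Convert: 30.4 km/h = 30.4/3.6 = 8.444 m/s.
vₓ = 8.444 cos 68.0° = 3.163 m/s; v_y0 = 8.444 sin 68.0° = 7.830 m/s.
Set y = v_y0 t − ½ g t² = 1.56: 4.905 t² − 7.830 t + 1.56 = 0.
t = [7.830 ± √(7.830² − 2·9.81·1.56)] / 9.81 = (7.830 ± 5.540) / 9.81, so t = 0.2334 s or t = 1.363 s.
The first (ascending) time is 0.2334 s.

0.2334 s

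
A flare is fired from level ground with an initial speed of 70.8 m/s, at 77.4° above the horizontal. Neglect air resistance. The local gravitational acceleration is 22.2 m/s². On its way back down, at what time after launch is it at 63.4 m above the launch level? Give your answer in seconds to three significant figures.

Horizontal component vₓ = 70.80 cos 77.4° = 15.44 m/s; vertical v_y0 = 70.80 sin 77.4° = 69.09 m/s.
Set y = v_y0 t − ½ g t² = 63.4: 11.10 t² − 69.09 t + 63.4 = 0.
t = [69.09 ± √(69.09² − 2·22.2·63.4)] / 22.2 = (69.09 ± 44.26) / 22.2, so t = 1.119 s or t = 5.106 s.
The descending-branch root is 5.106 s.

5.11 s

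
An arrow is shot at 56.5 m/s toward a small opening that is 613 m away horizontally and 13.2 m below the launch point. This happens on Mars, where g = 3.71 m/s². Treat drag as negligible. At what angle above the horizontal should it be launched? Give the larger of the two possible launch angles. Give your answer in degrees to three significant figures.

Trajectory: y = x tanθ − g x² (1 + tan²θ)/(2v₀²). With x = 613, y = −13.2, v₀ = 56.5, g = 3.71:
218.4 tan²θ − 613 tanθ + (205.2) = 0.
tanθ = [613 ± √(613² − 4 × 218.4 × (205.2))] / (2 × 218.4) = (613 ± 443.4) / 436.7, giving tanθ = 0.3884 or 2.419.
θ = 21.23° or 67.54°; the larger is 67.54°.

67.5°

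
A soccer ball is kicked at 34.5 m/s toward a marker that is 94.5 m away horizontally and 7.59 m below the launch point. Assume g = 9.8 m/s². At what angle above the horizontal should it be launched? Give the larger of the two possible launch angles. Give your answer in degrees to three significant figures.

Trajectory: y = x tanθ − g x² (1 + tan²θ)/(2v₀²). With x = 94.5, y = −7.59, v₀ = 34.5, g = 9.80:
36.76 tan²θ − 94.5 tanθ + (29.17) = 0.
tanθ = [94.5 ± √(94.5² − 4 × 36.76 × (29.17))] / (2 × 36.76) = (94.5 ± 68.12) / 73.53, giving tanθ = 0.3588 or 2.212.
θ = 19.74° or 65.67°; the larger is 65.67°.

65.7°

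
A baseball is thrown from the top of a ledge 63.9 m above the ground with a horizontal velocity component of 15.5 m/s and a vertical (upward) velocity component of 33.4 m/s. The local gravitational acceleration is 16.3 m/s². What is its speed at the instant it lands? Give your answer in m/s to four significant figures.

Vertical motion (up positive, ground at y = 0): 8.150 t² − (33.40) t − 63.9 = 0, so t = (33.40 + √(33.40² + 2·16.3·63.9)) / 16.3 = (33.40 + 56.56) / 16.3 = 5.519 s.
Vertical velocity at impact: v_y = v_y0 − g t = 33.40 − 16.3 × 5.519 = −56.56 m/s.
Speed: |v| = √(vₓ² + v_y²) = √(15.50² + 56.56²) = 58.64 m/s.

58.64 m/s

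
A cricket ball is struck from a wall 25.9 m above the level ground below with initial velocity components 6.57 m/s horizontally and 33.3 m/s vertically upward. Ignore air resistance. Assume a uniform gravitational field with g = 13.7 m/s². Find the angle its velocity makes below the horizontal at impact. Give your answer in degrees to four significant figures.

Vertical motion (up positive, ground at y = 0): 6.850 t² − (33.30) t − 25.9 = 0, so t = (33.30 + √(33.30² + 2·13.7·25.9)) / 13.7 = (33.30 + 42.64) / 13.7 = 5.543 s.
At impact: v_y = v_y0 − g t = −42.64 m/s; vₓ = 6.570 m/s.
Angle below horizontal: arctan(|v_y|/vₓ) = arctan(42.64/6.570) = 81.24°.

81.24°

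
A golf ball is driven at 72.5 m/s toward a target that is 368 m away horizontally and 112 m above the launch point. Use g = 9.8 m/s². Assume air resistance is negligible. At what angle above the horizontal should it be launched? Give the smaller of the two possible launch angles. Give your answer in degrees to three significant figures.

44.1°

Trajectory: y = x tanθ − g x² (1 + tan²θ)/(2v₀²). With x = 368, y = 112, v₀ = 72.5, g = 9.80:
126.2 tan²θ − 368 tanθ + (238.2) = 0.
tanθ = [368 ± √(368² − 4 × 126.2 × (238.2))] / (2 × 126.2) = (368 ± 122.9) / 252.5, giving tanθ = 0.9706 or 1.944.
θ = 44.14° or 62.78°; the smaller is 44.14°.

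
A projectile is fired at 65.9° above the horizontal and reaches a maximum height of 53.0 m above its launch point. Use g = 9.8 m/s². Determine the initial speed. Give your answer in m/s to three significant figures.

At the peak v_y = 0, so v_y0 = √(2gH) = √(2 × 9.80 × 53.0) = 32.23 m/s.
v_y0 = v₀ sin θ ⇒ v₀ = 32.23 / sin 65.9° = 35.31 m/s.

35.3 m/s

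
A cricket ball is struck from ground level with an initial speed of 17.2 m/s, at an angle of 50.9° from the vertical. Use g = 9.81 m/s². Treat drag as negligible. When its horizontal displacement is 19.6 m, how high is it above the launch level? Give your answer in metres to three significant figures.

5.35 m

Components: vₓ = 17.20 sin 50.9° = 13.35 m/s, v_y0 = 17.20 cos 50.9° = 10.85 m/s.
At x = 19.6 m, t = x/vₓ = 19.6/13.35 = 1.468 s.
Height: y = v_y0 t − ½ g t² = 10.85 × 1.468 − 4.905 × 1.468² = 15.93 − 10.58 = 5.353 m.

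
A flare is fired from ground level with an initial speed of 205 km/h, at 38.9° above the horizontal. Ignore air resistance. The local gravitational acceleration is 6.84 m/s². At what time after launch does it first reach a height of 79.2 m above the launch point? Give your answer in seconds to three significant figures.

Convert: 205 km/h = 205/3.6 = 56.94 m/s.
Horizontal component vₓ = 56.94 cos 38.9° = 44.32 m/s; vertical v_y0 = 56.94 sin 38.9° = 35.76 m/s.
Require v_y0 t − ½ g t² = 79.2, i.e. 3.420 t² − 35.76 t + 79.2 = 0.
t = [35.76 ± √(35.76² − 2·6.84·79.2)] / 6.84 = (35.76 ± 13.97) / 6.84, so t = 3.185 s or t = 7.271 s.
The first (ascending) time is 3.185 s.

3.19 s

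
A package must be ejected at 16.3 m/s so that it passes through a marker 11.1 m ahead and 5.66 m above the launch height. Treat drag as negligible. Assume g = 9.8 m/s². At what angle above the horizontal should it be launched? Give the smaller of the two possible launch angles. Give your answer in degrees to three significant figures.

41.0°

Trajectory: y = x tanθ − g x² (1 + tan²θ)/(2v₀²). With x = 11.1, y = 5.66, v₀ = 16.3, g = 9.80:
2.272 tan²θ − 11.1 tanθ + (7.932) = 0.
tanθ = [11.1 ± √(11.1² − 4 × 2.272 × (7.932))] / (2 × 2.272) = (11.1 ± 7.149) / 4.545, giving tanθ = 0.8693 or 4.016.
θ = 41.00° or 76.02°; the smaller is 41.00°.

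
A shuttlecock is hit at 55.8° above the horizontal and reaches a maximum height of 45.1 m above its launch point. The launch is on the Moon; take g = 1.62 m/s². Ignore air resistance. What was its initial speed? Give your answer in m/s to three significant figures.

14.6 m/s

At the peak v_y = 0, so v_y0 = √(2gH) = √(2 × 1.62 × 45.1) = 12.09 m/s.
v_y0 = v₀ sin θ ⇒ v₀ = 12.09 / sin 55.8° = 14.62 m/s.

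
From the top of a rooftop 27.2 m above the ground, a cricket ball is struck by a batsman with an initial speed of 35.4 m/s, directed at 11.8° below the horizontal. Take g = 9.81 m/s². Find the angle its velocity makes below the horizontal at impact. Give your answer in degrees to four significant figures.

34.94°

Components: vₓ = 35.40 cos 11.8° = 34.65 m/s, v_y0 = −7.239 m/s (downward).
The projectile lands when y = 27.2 + (−7.239) t − ½·9.81·t² = 0. Positive root: t = (−7.239 + √(7.239² + 2·9.81·27.2)) / 9.81 = (−7.239 + 24.21) / 9.81 = 1.730 s.
At impact: v_y = v_y0 − g t = −24.21 m/s; vₓ = 34.65 m/s.
Angle below horizontal: arctan(|v_y|/vₓ) = arctan(24.21/34.65) = 34.94°.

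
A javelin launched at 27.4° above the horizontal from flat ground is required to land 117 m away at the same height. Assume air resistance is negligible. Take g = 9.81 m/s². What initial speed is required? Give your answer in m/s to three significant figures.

37.5 m/s

Level-ground range: R = v₀² sin(2θ)/g, so v₀ = √(gR / sin 2θ).
v₀ = √(9.81 × 117 / sin 54.80°) = √(1148 / 0.8171) = √1404.6 = 37.48 m/s.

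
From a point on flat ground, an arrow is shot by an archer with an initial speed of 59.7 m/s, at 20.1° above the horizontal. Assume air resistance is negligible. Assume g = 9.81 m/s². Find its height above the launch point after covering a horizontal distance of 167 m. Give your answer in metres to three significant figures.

Horizontal component vₓ = 59.70 cos 20.1° = 56.06 m/s; vertical v_y0 = 59.70 sin 20.1° = 20.52 m/s.
Time to reach x = 167 m: t = x/vₓ = 167/56.06 = 2.979 s.
Height: y = v_y0 t − ½ g t² = 20.52 × 2.979 − 4.905 × 2.979² = 61.11 − 43.52 = 17.59 m.

17.6 m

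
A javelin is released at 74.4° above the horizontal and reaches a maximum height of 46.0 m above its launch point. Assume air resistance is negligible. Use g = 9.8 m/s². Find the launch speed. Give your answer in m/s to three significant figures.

At the peak v_y = 0, so v_y0 = √(2gH) = √(2 × 9.80 × 46.0) = 30.03 m/s.
v_y0 = v₀ sin θ ⇒ v₀ = 30.03 / sin 74.4° = 31.18 m/s.

31.2 m/s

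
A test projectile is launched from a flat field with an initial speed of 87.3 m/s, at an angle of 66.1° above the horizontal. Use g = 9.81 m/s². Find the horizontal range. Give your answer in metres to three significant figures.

576 m

Resolve: vₓ = 87.30 cos 66.1° = 35.37 m/s and v_y0 = 87.30 sin 66.1° = 79.81 m/s.
Time aloft: T = 2 v_y0 / g = 2 × 79.81 / 9.81 = 16.27 s.
Horizontal distance R = vₓ T = 35.37 × 16.27 = 575.5 m.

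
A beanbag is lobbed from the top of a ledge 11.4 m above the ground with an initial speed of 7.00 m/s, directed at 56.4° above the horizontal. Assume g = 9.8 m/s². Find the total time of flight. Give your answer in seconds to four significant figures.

Horizontal component vₓ = 7.000 cos 56.4° = 3.874 m/s; vertical v_y0 = 7.000 sin 56.4° = 5.830 m/s.
The projectile lands when y = 11.4 + (5.830) t − ½·9.80·t² = 0. Positive root: t = (5.830 + √(5.830² + 2·9.80·11.4)) / 9.80 = (5.830 + 16.04) / 9.80 = 2.232 s.

2.232 s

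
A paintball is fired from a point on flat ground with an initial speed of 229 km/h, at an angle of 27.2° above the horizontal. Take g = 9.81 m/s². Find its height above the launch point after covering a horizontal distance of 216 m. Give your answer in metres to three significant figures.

39.5 m

Convert: 229 km/h = 229/3.6 = 63.61 m/s.
vₓ = 63.61 cos 27.2° = 56.58 m/s; v_y0 = 63.61 sin 27.2° = 29.08 m/s.
At x = 216 m, t = x/vₓ = 216/56.58 = 3.818 s.
Height: y = v_y0 t − ½ g t² = 29.08 × 3.818 − 4.905 × 3.818² = 111.0 − 71.49 = 39.51 m.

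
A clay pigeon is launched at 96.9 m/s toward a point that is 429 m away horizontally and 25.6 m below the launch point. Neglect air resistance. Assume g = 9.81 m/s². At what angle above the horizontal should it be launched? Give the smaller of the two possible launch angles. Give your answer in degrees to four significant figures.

9.703°

Trajectory: y = x tanθ − g x² (1 + tan²θ)/(2v₀²). With x = 429, y = −25.6, v₀ = 96.9, g = 9.81:
96.14 tan²θ − 429 tanθ + (70.54) = 0.
tanθ = [429 ± √(429² − 4 × 96.14 × (70.54))] / (2 × 96.14) = (429 ± 396.1) / 192.3, giving tanθ = 0.1710 or 4.291.
θ = 9.703° or 76.88°; the smaller is 9.703°.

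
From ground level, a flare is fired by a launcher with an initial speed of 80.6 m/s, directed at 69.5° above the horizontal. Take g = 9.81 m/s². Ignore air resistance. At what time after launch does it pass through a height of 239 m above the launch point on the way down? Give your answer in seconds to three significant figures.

Horizontal component vₓ = 80.60 cos 69.5° = 28.23 m/s; vertical v_y0 = 80.60 sin 69.5° = 75.50 m/s.
Set y = v_y0 t − ½ g t² = 239: 4.905 t² − 75.50 t + 239 = 0.
t = [75.50 ± √(75.50² − 2·9.81·239)] / 9.81 = (75.50 ± 31.79) / 9.81, so t = 4.456 s or t = 10.94 s.
The descending-branch root is 10.94 s.

10.9 s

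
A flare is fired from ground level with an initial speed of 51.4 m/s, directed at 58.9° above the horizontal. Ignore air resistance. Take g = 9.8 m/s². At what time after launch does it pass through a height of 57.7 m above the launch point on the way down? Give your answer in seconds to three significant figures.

7.39 s

Horizontal component vₓ = 51.40 cos 58.9° = 26.55 m/s; vertical v_y0 = 51.40 sin 58.9° = 44.01 m/s.
Require v_y0 t − ½ g t² = 57.7, i.e. 4.900 t² − 44.01 t + 57.7 = 0.
Quadratic formula: t = (44.01 ± √806.15) / 9.80 = (44.01 ± 28.39) / 9.80 → t = 1.594 s or 7.388 s.
The descending-branch root is 7.388 s.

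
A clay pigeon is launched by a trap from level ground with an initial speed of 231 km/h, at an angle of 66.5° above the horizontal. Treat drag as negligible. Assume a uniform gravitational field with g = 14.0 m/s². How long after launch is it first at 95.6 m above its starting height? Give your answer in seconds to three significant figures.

2.20 s

Convert: 231 km/h = 231/3.6 = 64.17 m/s.
vₓ = 64.17 cos 66.5° = 25.59 m/s; v_y0 = 64.17 sin 66.5° = 58.84 m/s.
Height y(t) = 58.84 t − 7.000 t² = 95.6 gives 7.000 t² − 58.84 t + 95.6 = 0.
t = [58.84 ± √(58.84² − 2·14.0·95.6)] / 14.0 = (58.84 ± 28.03) / 14.0, so t = 2.201 s or t = 6.206 s.
The first (ascending) time is 2.201 s.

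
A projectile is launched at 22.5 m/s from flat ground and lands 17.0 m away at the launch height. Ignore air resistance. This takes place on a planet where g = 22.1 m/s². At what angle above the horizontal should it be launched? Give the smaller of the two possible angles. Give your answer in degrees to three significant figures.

Level-ground range R = v₀² sin(2θ)/g ⇒ sin(2θ) = gR/v₀² = 22.1 × 17.0 / 22.5² = 0.7421.
2θ = 47.91° or 180° − 47.91° = 132.1°, so θ = 23.96° or 66.04°.
The smaller angle is 23.96°.

24.0°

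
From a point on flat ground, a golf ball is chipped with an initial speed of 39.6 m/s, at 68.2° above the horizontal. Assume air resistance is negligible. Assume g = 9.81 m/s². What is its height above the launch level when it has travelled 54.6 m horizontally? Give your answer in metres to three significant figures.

68.9 m

Horizontal component vₓ = 39.60 cos 68.2° = 14.71 m/s; vertical v_y0 = 39.60 sin 68.2° = 36.77 m/s.
Time to reach x = 54.6 m: t = x/vₓ = 54.6/14.71 = 3.713 s.
Height: y = v_y0 t − ½ g t² = 36.77 × 3.713 − 4.905 × 3.713² = 136.5 − 67.61 = 68.90 m.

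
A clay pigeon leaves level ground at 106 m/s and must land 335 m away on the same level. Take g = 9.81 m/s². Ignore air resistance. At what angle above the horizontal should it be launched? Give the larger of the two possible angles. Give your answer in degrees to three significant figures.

81.5°

From R = (v₀²/g) sin 2θ: sin 2θ = 9.81 × 335 / 11236 = 0.2925.
2θ = 17.01° or 180° − 17.01° = 163.0°, so θ = 8.503° or 81.50°.
The larger angle is 81.50°.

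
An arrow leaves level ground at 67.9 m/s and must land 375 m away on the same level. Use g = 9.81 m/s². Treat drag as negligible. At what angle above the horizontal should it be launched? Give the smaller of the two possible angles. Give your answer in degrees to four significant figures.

R = v₀² sin 2θ / g gives sin 2θ = gR/v₀² = 9.81·375/67.9² = 0.7979.
2θ = 52.93° or 180° − 52.93° = 127.1°, so θ = 26.47° or 63.53°.
The smaller angle is 26.47°.

26.47°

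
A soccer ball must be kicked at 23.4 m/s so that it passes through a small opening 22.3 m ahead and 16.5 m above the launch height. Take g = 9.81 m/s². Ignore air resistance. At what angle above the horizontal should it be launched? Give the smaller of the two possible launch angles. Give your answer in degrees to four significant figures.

Trajectory: y = x tanθ − g x² (1 + tan²θ)/(2v₀²). With x = 22.3, y = 16.5, v₀ = 23.4, g = 9.81:
4.455 tan²θ − 22.3 tanθ + (20.95) = 0.
tanθ = [22.3 ± √(22.3² − 4 × 4.455 × (20.95))] / (2 × 4.455) = (22.3 ± 11.13) / 8.909, giving tanθ = 1.254 or 3.752.
θ = 51.42° or 75.08°; the smaller is 51.42°.

51.42°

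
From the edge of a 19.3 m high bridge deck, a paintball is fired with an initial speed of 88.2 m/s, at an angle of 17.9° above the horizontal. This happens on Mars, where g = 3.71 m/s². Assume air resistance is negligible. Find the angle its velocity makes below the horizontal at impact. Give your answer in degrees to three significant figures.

Resolve: vₓ = 88.20 cos 17.9° = 83.93 m/s and v_y0 = 88.20 sin 17.9° = 27.11 m/s.
Vertical motion (up positive, ground at y = 0): 1.855 t² − (27.11) t − 19.3 = 0, so t = (27.11 + √(27.11² + 2·3.71·19.3)) / 3.71 = (27.11 + 29.63) / 3.71 = 15.29 s.
At impact: v_y = v_y0 − g t = −29.63 m/s; vₓ = 83.93 m/s.
Angle below horizontal: arctan(|v_y|/vₓ) = arctan(29.63/83.93) = 19.45°.

19.4°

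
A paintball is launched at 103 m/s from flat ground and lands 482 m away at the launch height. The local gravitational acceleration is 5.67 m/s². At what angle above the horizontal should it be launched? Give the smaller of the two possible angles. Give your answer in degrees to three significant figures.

Level-ground range R = v₀² sin(2θ)/g ⇒ sin(2θ) = gR/v₀² = 5.67 × 482 / 103² = 0.2576.
2θ = 14.93° or 180° − 14.93° = 165.1°, so θ = 7.464° or 82.54°.
The smaller angle is 7.464°.

7.46°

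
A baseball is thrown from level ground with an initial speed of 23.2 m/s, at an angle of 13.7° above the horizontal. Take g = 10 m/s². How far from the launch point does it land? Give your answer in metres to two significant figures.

Components: vₓ = 23.20 cos 13.7° = 22.54 m/s, v_y0 = 23.20 sin 13.7° = 5.495 m/s.
Flight time T = 2 v_y0 / g = 1.099 s.
Range: R = vₓ T = 22.54 × 1.099 = 24.77 m.

25 m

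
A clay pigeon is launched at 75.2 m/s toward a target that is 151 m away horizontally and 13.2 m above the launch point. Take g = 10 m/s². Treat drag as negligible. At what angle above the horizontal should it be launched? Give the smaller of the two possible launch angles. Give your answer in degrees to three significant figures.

Trajectory: y = x tanθ − g x² (1 + tan²θ)/(2v₀²). With x = 151, y = 13.2, v₀ = 75.2, g = 10.0:
20.16 tan²θ − 151 tanθ + (33.36) = 0.
tanθ = [151 ± √(151² − 4 × 20.16 × (33.36))] / (2 × 20.16) = (151 ± 141.8) / 40.32, giving tanθ = 0.2279 or 7.262.
θ = 12.84° or 82.16°; the smaller is 12.84°.

12.8°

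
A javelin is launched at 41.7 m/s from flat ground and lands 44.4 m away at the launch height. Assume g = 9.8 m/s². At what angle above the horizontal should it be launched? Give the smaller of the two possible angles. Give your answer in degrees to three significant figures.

Level-ground range R = v₀² sin(2θ)/g ⇒ sin(2θ) = gR/v₀² = 9.80 × 44.4 / 41.7² = 0.2502.
2θ = 14.49° or 180° − 14.49° = 165.5°, so θ = 7.246° or 82.75°.
The smaller angle is 7.246°.

7.25°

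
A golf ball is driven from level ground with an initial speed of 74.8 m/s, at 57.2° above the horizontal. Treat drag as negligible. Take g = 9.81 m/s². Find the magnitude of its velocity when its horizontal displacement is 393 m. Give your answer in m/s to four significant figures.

51.80 m/s

Horizontal component vₓ = 74.80 cos 57.2° = 40.52 m/s; vertical v_y0 = 74.80 sin 57.2° = 62.87 m/s.
Time to reach x = 393 m: t = x/vₓ = 393/40.52 = 9.699 s.
Vertical velocity there: v_y = v_y0 − g t = 62.87 − 9.81 × 9.699 = −32.27 m/s.
Speed: √(vₓ² + v_y²) = √(40.52² + 32.27²) = 51.80 m/s.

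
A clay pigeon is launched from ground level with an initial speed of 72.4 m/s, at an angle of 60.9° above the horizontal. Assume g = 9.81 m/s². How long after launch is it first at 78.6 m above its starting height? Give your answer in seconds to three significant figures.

1.39 s

vₓ = 72.40 cos 60.9° = 35.21 m/s; v_y0 = 72.40 sin 60.9° = 63.26 m/s.
Require v_y0 t − ½ g t² = 78.6, i.e. 4.905 t² − 63.26 t + 78.6 = 0.
Quadratic formula: t = (63.26 ± √2459.8) / 9.81 = (63.26 ± 49.60) / 9.81 → t = 1.393 s or 11.50 s.
The first (ascending) time is 1.393 s.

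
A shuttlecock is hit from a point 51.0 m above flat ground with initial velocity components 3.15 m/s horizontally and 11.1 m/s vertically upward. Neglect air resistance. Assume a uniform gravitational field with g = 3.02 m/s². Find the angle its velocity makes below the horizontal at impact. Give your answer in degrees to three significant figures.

Vertical motion (up positive, ground at y = 0): 1.510 t² − (11.10) t − 51.0 = 0, so t = (11.10 + √(11.10² + 2·3.02·51.0)) / 3.02 = (11.10 + 20.77) / 3.02 = 10.55 s.
At impact: v_y = v_y0 − g t = −20.77 m/s; vₓ = 3.150 m/s.
Angle below horizontal: arctan(|v_y|/vₓ) = arctan(20.77/3.150) = 81.37°.

81.4°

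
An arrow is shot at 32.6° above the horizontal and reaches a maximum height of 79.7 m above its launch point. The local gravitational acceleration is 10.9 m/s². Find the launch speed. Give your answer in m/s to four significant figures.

At the peak v_y = 0, so v_y0 = √(2gH) = √(2 × 10.9 × 79.7) = 41.68 m/s.
v_y0 = v₀ sin θ ⇒ v₀ = 41.68 / sin 32.6° = 77.37 m/s.

77.37 m/s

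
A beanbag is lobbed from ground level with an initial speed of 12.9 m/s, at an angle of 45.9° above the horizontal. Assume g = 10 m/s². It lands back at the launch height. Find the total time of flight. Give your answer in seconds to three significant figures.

vₓ = 12.90 cos 45.9° = 8.977 m/s; v_y0 = 12.90 sin 45.9° = 9.264 m/s.
It returns to y = 0 when t = 2 v_y0 / g = 2(9.264)/10.0 = 1.853 s.

1.85 s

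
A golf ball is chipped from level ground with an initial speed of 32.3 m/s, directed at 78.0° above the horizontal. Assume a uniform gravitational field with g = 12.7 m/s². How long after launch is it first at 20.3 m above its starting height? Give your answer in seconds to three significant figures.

0.758 s

Horizontal component vₓ = 32.30 cos 78.0° = 6.716 m/s; vertical v_y0 = 32.30 sin 78.0° = 31.59 m/s.
Require v_y0 t − ½ g t² = 20.3, i.e. 6.350 t² − 31.59 t + 20.3 = 0.
Quadratic formula: t = (31.59 ± √482.57) / 12.7 = (31.59 ± 21.97) / 12.7 → t = 0.7580 s or 4.217 s.
The first (ascending) time is 0.7580 s.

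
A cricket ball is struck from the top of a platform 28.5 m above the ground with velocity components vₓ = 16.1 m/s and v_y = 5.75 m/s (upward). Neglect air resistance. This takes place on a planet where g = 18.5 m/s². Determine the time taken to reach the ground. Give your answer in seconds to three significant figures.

2.09 s

With up positive and y = 0 at the ground: y(t) = 28.5 + (5.750) t − 9.250 t². Setting y = 0 and taking the positive root: t = [5.750 + √(5.750² + 2·18.5·28.5)] / 18.5 = (5.750 + 32.98) / 18.5 = 2.093 s.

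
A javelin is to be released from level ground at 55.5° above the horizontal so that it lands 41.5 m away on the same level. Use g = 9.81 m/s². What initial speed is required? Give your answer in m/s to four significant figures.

20.88 m/s

Level-ground range: R = v₀² sin(2θ)/g, so v₀ = √(gR / sin 2θ).
v₀ = √(9.81 × 41.5 / sin 111.0°) = √(407.1 / 0.9336) = √436.08 = 20.88 m/s.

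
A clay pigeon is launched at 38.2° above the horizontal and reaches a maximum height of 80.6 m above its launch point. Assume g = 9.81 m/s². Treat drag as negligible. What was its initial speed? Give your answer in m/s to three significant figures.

64.3 m/s

At the peak v_y = 0, so v_y0 = √(2gH) = √(2 × 9.81 × 80.6) = 39.77 m/s.
v_y0 = v₀ sin θ ⇒ v₀ = 39.77 / sin 38.2° = 64.30 m/s.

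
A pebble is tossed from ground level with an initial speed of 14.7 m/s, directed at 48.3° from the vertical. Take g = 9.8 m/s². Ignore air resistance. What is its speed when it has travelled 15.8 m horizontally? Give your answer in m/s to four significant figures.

Horizontal component vₓ = 14.70 sin 48.3° = 10.98 m/s; vertical v_y0 = 14.70 cos 48.3° = 9.779 m/s.
At x = 15.8 m, t = x/vₓ = 15.8/10.98 = 1.440 s.
Vertical velocity there: v_y = v_y0 − g t = 9.779 − 9.80 × 1.440 = −4.329 m/s.
Speed: √(vₓ² + v_y²) = √(10.98² + 4.329²) = 11.80 m/s.

11.80 m/s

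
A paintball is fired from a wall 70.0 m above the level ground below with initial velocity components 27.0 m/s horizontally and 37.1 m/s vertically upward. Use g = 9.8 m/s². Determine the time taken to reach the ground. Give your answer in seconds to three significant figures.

9.14 s

With up positive and y = 0 at the ground: y(t) = 70.0 + (37.10) t − 4.900 t². Setting y = 0 and taking the positive root: t = [37.10 + √(37.10² + 2·9.80·70.0)] / 9.80 = (37.10 + 52.43) / 9.80 = 9.135 s.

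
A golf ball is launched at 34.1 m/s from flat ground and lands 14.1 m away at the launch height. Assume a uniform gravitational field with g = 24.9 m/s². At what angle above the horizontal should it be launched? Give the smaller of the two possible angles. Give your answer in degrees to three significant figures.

8.79°

Level-ground range R = v₀² sin(2θ)/g ⇒ sin(2θ) = gR/v₀² = 24.9 × 14.1 / 34.1² = 0.3019.
2θ = 17.57° or 180° − 17.57° = 162.4°, so θ = 8.787° or 81.21°.
The smaller angle is 8.787°.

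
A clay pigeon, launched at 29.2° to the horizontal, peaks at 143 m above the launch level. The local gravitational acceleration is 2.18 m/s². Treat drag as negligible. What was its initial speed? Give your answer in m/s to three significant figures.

51.2 m/s

At the peak v_y = 0, so v_y0 = √(2gH) = √(2 × 2.18 × 143) = 24.97 m/s.
v_y0 = v₀ sin θ ⇒ v₀ = 24.97 / sin 29.2° = 51.18 m/s.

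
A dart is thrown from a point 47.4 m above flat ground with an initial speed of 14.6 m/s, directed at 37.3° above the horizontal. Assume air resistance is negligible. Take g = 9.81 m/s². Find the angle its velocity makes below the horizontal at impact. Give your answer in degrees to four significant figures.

69.91°

vₓ = 14.60 cos 37.3° = 11.61 m/s; v_y0 = 14.60 sin 37.3° = 8.847 m/s.
The projectile lands when y = 47.4 + (8.847) t − ½·9.81·t² = 0. Positive root: t = (8.847 + √(8.847² + 2·9.81·47.4)) / 9.81 = (8.847 + 31.75) / 9.81 = 4.139 s.
At impact: v_y = v_y0 − g t = −31.75 m/s; vₓ = 11.61 m/s.
Angle below horizontal: arctan(|v_y|/vₓ) = arctan(31.75/11.61) = 69.91°.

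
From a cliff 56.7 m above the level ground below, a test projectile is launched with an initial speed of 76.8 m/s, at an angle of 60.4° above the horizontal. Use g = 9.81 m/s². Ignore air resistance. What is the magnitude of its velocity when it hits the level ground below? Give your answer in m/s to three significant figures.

83.7 m/s

Components: vₓ = 76.80 cos 60.4° = 37.93 m/s, v_y0 = 76.80 sin 60.4° = 66.78 m/s.
The projectile lands when y = 56.7 + (66.78) t − ½·9.81·t² = 0. Positive root: t = (66.78 + √(66.78² + 2·9.81·56.7)) / 9.81 = (66.78 + 74.64) / 9.81 = 14.42 s.
Vertical velocity at impact: v_y = v_y0 − g t = 66.78 − 9.81 × 14.42 = −74.64 m/s.
Speed: |v| = √(vₓ² + v_y²) = √(37.93² + 74.64²) = 83.73 m/s.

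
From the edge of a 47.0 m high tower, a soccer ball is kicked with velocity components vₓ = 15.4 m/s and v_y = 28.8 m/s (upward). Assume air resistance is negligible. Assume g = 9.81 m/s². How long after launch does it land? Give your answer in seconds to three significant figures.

With up positive and y = 0 at the ground: y(t) = 47.0 + (28.80) t − 4.905 t². Setting y = 0 and taking the positive root: t = [28.80 + √(28.80² + 2·9.81·47.0)] / 9.81 = (28.80 + 41.85) / 9.81 = 7.202 s.

7.20 s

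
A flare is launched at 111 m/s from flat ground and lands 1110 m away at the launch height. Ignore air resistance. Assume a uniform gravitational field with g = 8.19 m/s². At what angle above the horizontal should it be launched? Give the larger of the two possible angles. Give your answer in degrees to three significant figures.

R = v₀² sin 2θ / g gives sin 2θ = gR/v₀² = 8.19·1110/111² = 0.7378.
2θ = 47.55° or 180° − 47.55° = 132.5°, so θ = 23.77° or 66.23°.
The larger angle is 66.23°.

66.2°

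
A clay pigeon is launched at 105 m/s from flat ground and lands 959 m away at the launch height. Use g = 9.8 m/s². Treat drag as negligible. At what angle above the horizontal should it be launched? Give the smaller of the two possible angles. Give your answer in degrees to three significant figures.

Level-ground range R = v₀² sin(2θ)/g ⇒ sin(2θ) = gR/v₀² = 9.80 × 959 / 105² = 0.8524.
2θ = 58.48° or 180° − 58.48° = 121.5°, so θ = 29.24° or 60.76°.
The smaller angle is 29.24°.

29.2°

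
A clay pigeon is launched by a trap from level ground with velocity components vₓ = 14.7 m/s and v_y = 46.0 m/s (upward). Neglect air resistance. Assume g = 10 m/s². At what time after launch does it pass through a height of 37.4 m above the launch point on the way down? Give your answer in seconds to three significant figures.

8.30 s

Require v_y0 t − ½ g t² = 37.4, i.e. 5.000 t² − 46.00 t + 37.4 = 0.
Quadratic formula: t = (46.00 ± √1368.0) / 10.0 = (46.00 ± 36.99) / 10.0 → t = 0.9014 s or 8.299 s.
The descending-branch root is 8.299 s.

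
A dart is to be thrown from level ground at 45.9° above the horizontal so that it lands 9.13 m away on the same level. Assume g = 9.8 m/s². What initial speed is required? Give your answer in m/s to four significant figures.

Level-ground range: R = v₀² sin(2θ)/g, so v₀ = √(gR / sin 2θ).
v₀ = √(9.80 × 9.13 / sin 91.80°) = √(89.47 / 0.9995) = √89.518 = 9.461 m/s.

9.461 m/s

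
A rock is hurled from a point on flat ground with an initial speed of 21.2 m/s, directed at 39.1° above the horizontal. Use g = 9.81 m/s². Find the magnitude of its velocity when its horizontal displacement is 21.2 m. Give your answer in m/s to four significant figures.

16.47 m/s

Resolve: vₓ = 21.20 cos 39.1° = 16.45 m/s and v_y0 = 21.20 sin 39.1° = 13.37 m/s.
x = vₓ t ⇒ t = 21.2/16.45 = 1.289 s.
Vertical velocity there: v_y = v_y0 − g t = 13.37 − 9.81 × 1.289 = 0.7293 m/s.
Speed: √(vₓ² + v_y²) = √(16.45² + 0.7293²) = 16.47 m/s.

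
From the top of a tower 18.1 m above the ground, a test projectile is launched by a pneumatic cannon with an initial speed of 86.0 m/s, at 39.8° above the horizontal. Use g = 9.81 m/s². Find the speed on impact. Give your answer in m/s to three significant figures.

vₓ = 86.00 cos 39.8° = 66.07 m/s; v_y0 = 86.00 sin 39.8° = 55.05 m/s.
Vertical motion (up positive, ground at y = 0): 4.905 t² − (55.05) t − 18.1 = 0, so t = (55.05 + √(55.05² + 2·9.81·18.1)) / 9.81 = (55.05 + 58.19) / 9.81 = 11.54 s.
Vertical velocity at impact: v_y = v_y0 − g t = 55.05 − 9.81 × 11.54 = −58.19 m/s.
Speed: |v| = √(vₓ² + v_y²) = √(66.07² + 58.19²) = 88.04 m/s.

88.0 m/s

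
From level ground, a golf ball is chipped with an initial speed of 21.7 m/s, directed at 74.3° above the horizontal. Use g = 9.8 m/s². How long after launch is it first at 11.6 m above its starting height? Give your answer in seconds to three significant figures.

0.656 s

Horizontal component vₓ = 21.70 cos 74.3° = 5.872 m/s; vertical v_y0 = 21.70 sin 74.3° = 20.89 m/s.
Set y = v_y0 t − ½ g t² = 11.6: 4.900 t² − 20.89 t + 11.6 = 0.
t = [20.89 ± √(20.89² − 2·9.80·11.6)] / 9.80 = (20.89 ± 14.46) / 9.80, so t = 0.6563 s or t = 3.607 s.
The first (ascending) time is 0.6563 s.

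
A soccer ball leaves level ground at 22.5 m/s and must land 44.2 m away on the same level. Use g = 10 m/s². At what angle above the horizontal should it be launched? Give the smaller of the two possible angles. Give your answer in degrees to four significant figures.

R = v₀² sin 2θ / g gives sin 2θ = gR/v₀² = 10.0·44.2/22.5² = 0.8731.
2θ = 60.82° or 180° − 60.82° = 119.2°, so θ = 30.41° or 59.59°.
The smaller angle is 30.41°.

30.41°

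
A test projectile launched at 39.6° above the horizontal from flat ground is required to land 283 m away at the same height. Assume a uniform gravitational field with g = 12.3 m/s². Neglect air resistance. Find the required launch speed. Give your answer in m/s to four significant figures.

59.53 m/s

On level ground R = v₀² sin 2θ / g ⇒ v₀ = √(gR / sin 2θ).
v₀ = √(12.3 × 283 / sin 79.20°) = √(3481 / 0.9823) = √3543.7 = 59.53 m/s.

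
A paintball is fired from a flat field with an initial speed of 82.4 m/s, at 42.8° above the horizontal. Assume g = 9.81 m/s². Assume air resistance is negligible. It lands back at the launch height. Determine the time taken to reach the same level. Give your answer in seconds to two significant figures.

11 s

vₓ = 82.40 cos 42.8° = 60.46 m/s; v_y0 = 82.40 sin 42.8° = 55.99 m/s.
Landing at launch height ⇒ T = 2 v_y0 / g = 2 × 55.99 / 9.81 = 11.41 s.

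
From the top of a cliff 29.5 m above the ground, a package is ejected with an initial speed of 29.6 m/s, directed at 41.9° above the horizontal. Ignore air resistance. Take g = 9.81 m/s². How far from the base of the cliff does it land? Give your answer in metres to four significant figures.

114.3 m

Components: vₓ = 29.60 cos 41.9° = 22.03 m/s, v_y0 = 29.60 sin 41.9° = 19.77 m/s.
With up positive and y = 0 at the ground: y(t) = 29.5 + (19.77) t − 4.905 t². Setting y = 0 and taking the positive root: t = [19.77 + √(19.77² + 2·9.81·29.5)] / 9.81 = (19.77 + 31.14) / 9.81 = 5.189 s.
Horizontal distance: R = vₓ t = 22.03 × 5.189 = 114.3 m.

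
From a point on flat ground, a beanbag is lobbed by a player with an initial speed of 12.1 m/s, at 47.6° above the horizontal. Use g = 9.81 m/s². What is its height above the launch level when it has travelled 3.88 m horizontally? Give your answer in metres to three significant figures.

3.14 m

Components: vₓ = 12.10 cos 47.6° = 8.159 m/s, v_y0 = 12.10 sin 47.6° = 8.935 m/s.
Time to reach x = 3.88 m: t = x/vₓ = 3.88/8.159 = 0.4755 s.
Height: y = v_y0 t − ½ g t² = 8.935 × 0.4755 − 4.905 × 0.4755² = 4.249 − 1.109 = 3.140 m.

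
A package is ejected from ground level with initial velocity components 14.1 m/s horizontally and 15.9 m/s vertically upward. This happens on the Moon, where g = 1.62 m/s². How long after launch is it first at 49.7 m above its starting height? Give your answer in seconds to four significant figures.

Require v_y0 t − ½ g t² = 49.7, i.e. 0.8100 t² − 15.90 t + 49.7 = 0.
Quadratic formula: t = (15.90 ± √91.782) / 1.62 = (15.90 ± 9.580) / 1.62 → t = 3.901 s or 15.73 s.
The first (ascending) time is 3.901 s.

3.901 s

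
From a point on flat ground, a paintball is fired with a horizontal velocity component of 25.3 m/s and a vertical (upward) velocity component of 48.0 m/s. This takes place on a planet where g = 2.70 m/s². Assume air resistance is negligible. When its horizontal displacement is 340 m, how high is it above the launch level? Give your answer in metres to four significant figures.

401.2 m

Time to reach x = 340 m: t = x/vₓ = 340/25.30 = 13.44 s.
Height: y = v_y0 t − ½ g t² = 48.00 × 13.44 − 1.350 × 13.44² = 645.1 − 243.8 = 401.2 m.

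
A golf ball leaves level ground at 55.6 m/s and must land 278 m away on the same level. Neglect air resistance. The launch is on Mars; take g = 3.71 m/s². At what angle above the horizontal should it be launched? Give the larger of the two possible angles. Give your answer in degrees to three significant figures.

R = v₀² sin 2θ / g gives sin 2θ = gR/v₀² = 3.71·278/55.6² = 0.3336.
2θ = 19.49° or 180° − 19.49° = 160.5°, so θ = 9.745° or 80.26°.
The larger angle is 80.26°.

80.3°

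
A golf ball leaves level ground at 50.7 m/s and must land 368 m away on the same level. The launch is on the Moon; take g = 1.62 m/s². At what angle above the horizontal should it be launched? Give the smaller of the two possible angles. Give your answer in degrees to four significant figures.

Level-ground range R = v₀² sin(2θ)/g ⇒ sin(2θ) = gR/v₀² = 1.62 × 368 / 50.7² = 0.2319.
2θ = 13.41° or 180° − 13.41° = 166.6°, so θ = 6.705° or 83.29°.
The smaller angle is 6.705°.

6.705°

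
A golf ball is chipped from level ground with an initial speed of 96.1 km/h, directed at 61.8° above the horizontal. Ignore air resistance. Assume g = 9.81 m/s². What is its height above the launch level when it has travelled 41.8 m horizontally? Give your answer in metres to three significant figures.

Convert: 96.1 km/h = 96.1/3.6 = 26.69 m/s.
Components: vₓ = 26.69 cos 61.8° = 12.61 m/s, v_y0 = 26.69 sin 61.8° = 23.53 m/s.
x = vₓ t ⇒ t = 41.8/12.61 = 3.314 s.
Height: y = v_y0 t − ½ g t² = 23.53 × 3.314 − 4.905 × 3.314² = 77.96 − 53.86 = 24.10 m.

24.1 m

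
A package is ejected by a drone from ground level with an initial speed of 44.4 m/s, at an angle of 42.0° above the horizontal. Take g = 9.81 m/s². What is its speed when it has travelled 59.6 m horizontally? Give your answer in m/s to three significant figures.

Resolve: vₓ = 44.40 cos 42.0° = 33.00 m/s and v_y0 = 44.40 sin 42.0° = 29.71 m/s.
Time to reach x = 59.6 m: t = x/vₓ = 59.6/33.00 = 1.806 s.
Vertical velocity there: v_y = v_y0 − g t = 29.71 − 9.81 × 1.806 = 11.99 m/s.
Speed: √(vₓ² + v_y²) = √(33.00² + 11.99²) = 35.11 m/s.

35.1 m/s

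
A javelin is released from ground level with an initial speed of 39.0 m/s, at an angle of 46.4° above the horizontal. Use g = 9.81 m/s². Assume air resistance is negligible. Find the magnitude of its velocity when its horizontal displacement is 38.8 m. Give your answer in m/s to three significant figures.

30.4 m/s

Resolve: vₓ = 39.00 cos 46.4° = 26.90 m/s and v_y0 = 39.00 sin 46.4° = 28.24 m/s.
At x = 38.8 m, t = x/vₓ = 38.8/26.90 = 1.443 s.
Vertical velocity there: v_y = v_y0 − g t = 28.24 − 9.81 × 1.443 = 14.09 m/s.
Speed: √(vₓ² + v_y²) = √(26.90² + 14.09²) = 30.36 m/s.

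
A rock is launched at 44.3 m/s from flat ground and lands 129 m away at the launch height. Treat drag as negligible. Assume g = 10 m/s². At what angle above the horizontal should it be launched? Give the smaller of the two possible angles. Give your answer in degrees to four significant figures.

20.55°

From R = (v₀²/g) sin 2θ: sin 2θ = 10.0 × 129 / 1962.5 = 0.6573.
2θ = 41.10° or 180° − 41.10° = 138.9°, so θ = 20.55° or 69.45°.
The smaller angle is 20.55°.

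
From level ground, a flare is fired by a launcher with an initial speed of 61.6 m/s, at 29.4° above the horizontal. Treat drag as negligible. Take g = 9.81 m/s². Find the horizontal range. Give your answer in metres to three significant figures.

Horizontal component vₓ = 61.60 cos 29.4° = 53.67 m/s; vertical v_y0 = 61.60 sin 29.4° = 30.24 m/s.
Time aloft: T = 2 v_y0 / g = 2 × 30.24 / 9.81 = 6.165 s.
Range: R = vₓ T = 53.67 × 6.165 = 330.9 m.

331 m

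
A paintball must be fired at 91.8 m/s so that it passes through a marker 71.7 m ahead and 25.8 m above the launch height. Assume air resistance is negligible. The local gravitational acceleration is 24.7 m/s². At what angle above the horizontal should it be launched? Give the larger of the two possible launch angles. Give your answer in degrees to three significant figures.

83.7°

Trajectory: y = x tanθ − g x² (1 + tan²θ)/(2v₀²). With x = 71.7, y = 25.8, v₀ = 91.8, g = 24.7:
7.534 tan²θ − 71.7 tanθ + (33.33) = 0.
tanθ = [71.7 ± √(71.7² − 4 × 7.534 × (33.33))] / (2 × 7.534) = (71.7 ± 64.31) / 15.07, giving tanθ = 0.4902 or 9.027.
θ = 26.11° or 83.68°; the larger is 83.68°.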